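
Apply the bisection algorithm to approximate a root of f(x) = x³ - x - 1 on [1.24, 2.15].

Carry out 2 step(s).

f(x) = x³ - x - 1
Initial interval: [1.24, 2.15]

Iteration 1:
  c_1 = (1.240000 + 2.150000)/2 = 1.695000
  f(c_1) = f(1.695000) = 2.174777
  f(a) × f(c) < 0, new interval: [1.240000, 1.695000]
Iteration 2:
  c_2 = (1.240000 + 1.695000)/2 = 1.467500
  f(c_2) = f(1.467500) = 0.692844
  f(a) × f(c) < 0, new interval: [1.240000, 1.467500]

After 2 iteration(s), the approximation is c_2 = 1.467500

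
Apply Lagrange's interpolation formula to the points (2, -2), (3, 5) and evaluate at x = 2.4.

Lagrange interpolation formula:
P(x) = Σ yᵢ × Lᵢ(x)
where Lᵢ(x) = Π_{j≠i} (x - xⱼ)/(xᵢ - xⱼ)

L_0(2.4) = (2.4 - 3)/(2 - 3) = 0.600000
L_1(2.4) = (2.4 - 2)/(3 - 2) = 0.400000

P(2.4) = (-2)×L_0(2.4) + 5×L_1(2.4)
P(2.4) = 0.800000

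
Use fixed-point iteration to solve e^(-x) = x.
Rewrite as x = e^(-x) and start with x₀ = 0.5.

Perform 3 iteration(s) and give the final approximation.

Equation: e^(-x) = x
Fixed-point form: x = e^(-x)
x₀ = 0.5

x_1 = g(0.500000) = 0.606531
x_2 = g(0.606531) = 0.545239
x_3 = g(0.545239) = 0.579703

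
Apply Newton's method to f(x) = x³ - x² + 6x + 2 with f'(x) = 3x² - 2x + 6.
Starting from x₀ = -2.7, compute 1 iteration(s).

f(x) = x³ - x² + 6x + 2
f'(x) = 3x² - 2x + 6
x₀ = -2.7

Newton-Raphson formula: x_{n+1} = x_n - f(x_n)/f'(x_n)

Iteration 1:
  f(-2.700000) = -41.173000
  f'(-2.700000) = 33.270000
  x_1 = -2.700000 - (-41.173000)/33.270000 = -1.462459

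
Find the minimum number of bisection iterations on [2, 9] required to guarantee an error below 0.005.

We need (b-a)/2^n ≤ 0.005
(9 - 2)/2^n ≤ 0.005
7/2^n ≤ 0.005
2^n ≥ 1400
n ≥ log₂(1400) = 10.45
n ≥ 11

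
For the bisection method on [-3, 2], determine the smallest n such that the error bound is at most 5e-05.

We need (b-a)/2^n ≤ 5e-05
(2 - (-3))/2^n ≤ 5e-05
5/2^n ≤ 5e-05
2^n ≥ 100000
n ≥ log₂(100000) = 16.61
n ≥ 17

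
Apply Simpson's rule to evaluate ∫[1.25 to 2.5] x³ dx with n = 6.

f(x) = x³
a = 1.25, b = 2.5, n = 6
h = (b - a)/n = 0.208333

Simpson's rule: (h/3)[f(x₀) + 4f(x₁) + 2f(x₂) + ... + f(xₙ)]

x_0 = 1.2500, f(x_0) = 1.953125, coefficient = 1
x_1 = 1.4583, f(x_1) = 3.101490, coefficient = 4
x_2 = 1.6667, f(x_2) = 4.629630, coefficient = 2
x_3 = 1.8750, f(x_3) = 6.591797, coefficient = 4
x_4 = 2.0833, f(x_4) = 9.042245, coefficient = 2
x_5 = 2.2917, f(x_5) = 12.035229, coefficient = 4
x_6 = 2.5000, f(x_6) = 15.625000, coefficient = 1

I ≈ (0.208333/3) × 131.835938 = 9.155273
Exact value: 9.155273
Error: 0.000000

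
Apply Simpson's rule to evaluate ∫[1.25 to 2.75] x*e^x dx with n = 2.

f(x) = x*e^x
a = 1.25, b = 2.75, n = 2
h = (b - a)/n = 0.750000

Simpson's rule: (h/3)[f(x₀) + 4f(x₁) + 2f(x₂) + ... + f(xₙ)]

x_0 = 1.2500, f(x_0) = 4.362929, coefficient = 1
x_1 = 2.0000, f(x_1) = 14.778112, coefficient = 4
x_2 = 2.7500, f(x_2) = 43.017238, coefficient = 1

I ≈ (0.750000/3) × 106.492615 = 26.623154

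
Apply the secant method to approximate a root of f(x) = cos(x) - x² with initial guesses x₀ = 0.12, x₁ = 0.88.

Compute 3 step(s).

f(x) = cos(x) - x²
x₀ = 0.12, x₁ = 0.88

Secant formula: x_{n+1} = x_n - f(x_n)(x_n - x_{n-1})/(f(x_n) - f(x_{n-1}))

Iteration 1:
  f(0.120000) = 0.978409
  f(0.880000) = -0.137249
  x_2 = 0.880000 - (-0.137249)×(0.880000 - 0.120000)/(-0.137249 - 0.978409)
       = 0.786504
Iteration 2:
  f(0.880000) = -0.137249
  f(0.786504) = 0.087735
  x_3 = 0.786504 - 0.087735×(0.786504 - 0.880000)/(0.087735 - (-0.137249))
       = 0.822964
Iteration 3:
  f(0.786504) = 0.087735
  f(0.822964) = 0.002781
  x_4 = 0.822964 - 0.002781×(0.822964 - 0.786504)/(0.002781 - 0.087735)
       = 0.824158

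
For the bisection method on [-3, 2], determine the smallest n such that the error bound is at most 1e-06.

We need (b-a)/2^n ≤ 1e-06
(2 - (-3))/2^n ≤ 1e-06
5/2^n ≤ 1e-06
2^n ≥ 5000000
n ≥ log₂(5000000) = 22.25
n ≥ 23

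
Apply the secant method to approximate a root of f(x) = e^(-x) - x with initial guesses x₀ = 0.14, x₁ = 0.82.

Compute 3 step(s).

f(x) = e^(-x) - x
x₀ = 0.14, x₁ = 0.82

Secant formula: x_{n+1} = x_n - f(x_n)(x_n - x_{n-1})/(f(x_n) - f(x_{n-1}))

Iteration 1:
  f(0.140000) = 0.729358
  f(0.820000) = -0.379568
  x_2 = 0.820000 - (-0.379568)×(0.820000 - 0.140000)/(-0.379568 - 0.729358)
       = 0.587247
Iteration 2:
  f(0.820000) = -0.379568
  f(0.587247) = -0.031391
  x_3 = 0.587247 - (-0.031391)×(0.587247 - 0.820000)/(-0.031391 - (-0.379568))
       = 0.566262
Iteration 3:
  f(0.587247) = -0.031391
  f(0.566262) = 0.001381
  x_4 = 0.566262 - 0.001381×(0.566262 - 0.587247)/(0.001381 - (-0.031391))
       = 0.567146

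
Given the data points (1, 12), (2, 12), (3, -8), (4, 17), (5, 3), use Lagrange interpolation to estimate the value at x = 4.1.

Lagrange interpolation formula:
P(x) = Σ yᵢ × Lᵢ(x)
where Lᵢ(x) = Π_{j≠i} (x - xⱼ)/(xᵢ - xⱼ)

L_0(4.1) = (4.1 - 2)/(1 - 2) × (4.1 - 3)/(1 - 3) × (4.1 - 4)/(1 - 4) × (4.1 - 5)/(1 - 5) = -0.008662
L_1(4.1) = (4.1 - 1)/(2 - 1) × (4.1 - 3)/(2 - 3) × (4.1 - 4)/(2 - 4) × (4.1 - 5)/(2 - 5) = 0.051150
L_2(4.1) = (4.1 - 1)/(3 - 1) × (4.1 - 2)/(3 - 2) × (4.1 - 4)/(3 - 4) × (4.1 - 5)/(3 - 5) = -0.146475
L_3(4.1) = (4.1 - 1)/(4 - 1) × (4.1 - 2)/(4 - 2) × (4.1 - 3)/(4 - 3) × (4.1 - 5)/(4 - 5) = 1.074150
L_4(4.1) = (4.1 - 1)/(5 - 1) × (4.1 - 2)/(5 - 2) × (4.1 - 3)/(5 - 3) × (4.1 - 4)/(5 - 4) = 0.029837

P(4.1) = 12×L_0(4.1) + 12×L_1(4.1) + (-8)×L_2(4.1) + 17×L_3(4.1) + 3×L_4(4.1)
P(4.1) = 20.031712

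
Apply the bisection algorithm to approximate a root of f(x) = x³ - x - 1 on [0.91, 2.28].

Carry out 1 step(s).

f(x) = x³ - x - 1
Initial interval: [0.91, 2.28]

Iteration 1:
  c_1 = (0.910000 + 2.280000)/2 = 1.595000
  f(c_1) = f(1.595000) = 1.462720
  f(a) × f(c) < 0, new interval: [0.910000, 1.595000]

After 1 iteration(s), the approximation is c_1 = 1.595000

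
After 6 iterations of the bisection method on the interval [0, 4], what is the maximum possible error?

Bisection error bound: |error| ≤ (b-a)/2^n
|error| ≤ (4 - 0)/2^6 = 4/2^6
|error| ≤ 0.0625000000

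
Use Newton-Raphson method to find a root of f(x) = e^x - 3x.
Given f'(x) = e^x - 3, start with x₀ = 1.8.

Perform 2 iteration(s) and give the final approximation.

f(x) = e^x - 3x
f'(x) = e^x - 3
x₀ = 1.8

Newton-Raphson formula: x_{n+1} = x_n - f(x_n)/f'(x_n)

Iteration 1:
  f(1.800000) = 0.649647
  f'(1.800000) = 3.049647
  x_1 = 1.800000 - 0.649647/3.049647 = 1.586976
Iteration 2:
  f(1.586976) = 0.128015
  f'(1.586976) = 1.888943
  x_2 = 1.586976 - 0.128015/1.888943 = 1.519206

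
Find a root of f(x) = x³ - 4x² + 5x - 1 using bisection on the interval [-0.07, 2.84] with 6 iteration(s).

f(x) = x³ - 4x² + 5x - 1
Initial interval: [-0.07, 2.84]

Iteration 1:
  c_1 = (-0.070000 + 2.840000)/2 = 1.385000
  f(c_1) = f(1.385000) = 0.908842
  f(a) × f(c) < 0, new interval: [-0.070000, 1.385000]
Iteration 2:
  c_2 = (-0.070000 + 1.385000)/2 = 0.657500
  f(c_2) = f(0.657500) = 0.842516
  f(a) × f(c) < 0, new interval: [-0.070000, 0.657500]
Iteration 3:
  c_3 = (-0.070000 + 0.657500)/2 = 0.293750
  f(c_3) = f(0.293750) = 0.148941
  f(a) × f(c) < 0, new interval: [-0.070000, 0.293750]
Iteration 4:
  c_4 = (-0.070000 + 0.293750)/2 = 0.111875
  f(c_4) = f(0.111875) = -0.489289
  f(a) × f(c) ≥ 0, new interval: [0.111875, 0.293750]
Iteration 5:
  c_5 = (0.111875 + 0.293750)/2 = 0.202812
  f(c_5) = f(0.202812) = -0.142127
  f(a) × f(c) ≥ 0, new interval: [0.202812, 0.293750]
Iteration 6:
  c_6 = (0.202812 + 0.293750)/2 = 0.248281
  f(c_6) = f(0.248281) = 0.010137
  f(a) × f(c) < 0, new interval: [0.202812, 0.248281]

After 6 iteration(s), the approximation is c_6 = 0.248281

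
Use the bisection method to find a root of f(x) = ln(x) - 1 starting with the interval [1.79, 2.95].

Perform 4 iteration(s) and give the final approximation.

f(x) = ln(x) - 1
Initial interval: [1.79, 2.95]

Iteration 1:
  c_1 = (1.790000 + 2.950000)/2 = 2.370000
  f(c_1) = f(2.370000) = -0.137110
  f(a) × f(c) ≥ 0, new interval: [2.370000, 2.950000]
Iteration 2:
  c_2 = (2.370000 + 2.950000)/2 = 2.660000
  f(c_2) = f(2.660000) = -0.021674
  f(a) × f(c) ≥ 0, new interval: [2.660000, 2.950000]
Iteration 3:
  c_3 = (2.660000 + 2.950000)/2 = 2.805000
  f(c_3) = f(2.805000) = 0.031404
  f(a) × f(c) < 0, new interval: [2.660000, 2.805000]
Iteration 4:
  c_4 = (2.660000 + 2.805000)/2 = 2.732500
  f(c_4) = f(2.732500) = 0.005217
  f(a) × f(c) < 0, new interval: [2.660000, 2.732500]

After 4 iteration(s), the approximation is c_4 = 2.732500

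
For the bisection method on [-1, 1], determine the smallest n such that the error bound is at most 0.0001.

We need (b-a)/2^n ≤ 0.0001
(1 - (-1))/2^n ≤ 0.0001
2/2^n ≤ 0.0001
2^n ≥ 20000
n ≥ log₂(20000) = 14.29
n ≥ 15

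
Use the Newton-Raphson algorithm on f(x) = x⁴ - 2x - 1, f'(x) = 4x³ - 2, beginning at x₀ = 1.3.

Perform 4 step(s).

f(x) = x⁴ - 2x - 1
f'(x) = 4x³ - 2
x₀ = 1.3

Newton-Raphson formula: x_{n+1} = x_n - f(x_n)/f'(x_n)

Iteration 1:
  f(1.300000) = -0.743900
  f'(1.300000) = 6.788000
  x_1 = 1.300000 - (-0.743900)/6.788000 = 1.409590
Iteration 2:
  f(1.409590) = 0.128771
  f'(1.409590) = 9.203116
  x_2 = 1.409590 - 0.128771/9.203116 = 1.395598
Iteration 3:
  f(1.395598) = 0.002319
  f'(1.395598) = 8.872799
  x_3 = 1.395598 - 0.002319/8.872799 = 1.395337
Iteration 4:
  f(1.395337) = 0.000001
  f'(1.395337) = 8.866693
  x_4 = 1.395337 - 0.000001/8.866693 = 1.395337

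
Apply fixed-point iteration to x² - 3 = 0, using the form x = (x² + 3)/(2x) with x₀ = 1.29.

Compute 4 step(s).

Equation: x² - 3 = 0
Fixed-point form: x = (x² + 3)/(2x)
x₀ = 1.29

x_1 = g(1.290000) = 1.807791
x_2 = g(1.807791) = 1.733637
x_3 = g(1.733637) = 1.732052
x_4 = g(1.732052) = 1.732051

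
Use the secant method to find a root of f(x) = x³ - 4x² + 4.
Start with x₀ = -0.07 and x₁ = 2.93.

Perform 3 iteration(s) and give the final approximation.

f(x) = x³ - 4x² + 4
x₀ = -0.07, x₁ = 2.93

Secant formula: x_{n+1} = x_n - f(x_n)(x_n - x_{n-1})/(f(x_n) - f(x_{n-1}))

Iteration 1:
  f(-0.070000) = 3.980057
  f(2.930000) = -5.185843
  x_2 = 2.930000 - (-5.185843)×(2.930000 - (-0.070000))/(-5.185843 - 3.980057)
       = 1.232673
Iteration 2:
  f(2.930000) = -5.185843
  f(1.232673) = -0.204906
  x_3 = 1.232673 - (-0.204906)×(1.232673 - 2.930000)/(-0.204906 - (-5.185843))
       = 1.162848
Iteration 3:
  f(1.232673) = -0.204906
  f(1.162848) = 0.163557
  x_4 = 1.162848 - 0.163557×(1.162848 - 1.232673)/(0.163557 - (-0.204906))
       = 1.193843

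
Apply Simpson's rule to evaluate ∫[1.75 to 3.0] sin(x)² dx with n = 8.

f(x) = sin(x)²
a = 1.75, b = 3.0, n = 8
h = (b - a)/n = 0.156250

Simpson's rule: (h/3)[f(x₀) + 4f(x₁) + 2f(x₂) + ... + f(xₙ)]

x_0 = 1.7500, f(x_0) = 0.968228, coefficient = 1
x_1 = 1.9062, f(x_1) = 0.891629, coefficient = 4
x_2 = 2.0625, f(x_2) = 0.777095, coefficient = 2
x_3 = 2.2188, f(x_3) = 0.635720, coefficient = 4
x_4 = 2.3750, f(x_4) = 0.481199, coefficient = 2
x_5 = 2.5312, f(x_5) = 0.328499, coefficient = 4
x_6 = 2.6875, f(x_6) = 0.192411, coefficient = 2
x_7 = 2.8438, f(x_7) = 0.086118, coefficient = 4
x_8 = 3.0000, f(x_8) = 0.019915, coefficient = 1

I ≈ (0.156250/3) × 11.657417 = 0.607157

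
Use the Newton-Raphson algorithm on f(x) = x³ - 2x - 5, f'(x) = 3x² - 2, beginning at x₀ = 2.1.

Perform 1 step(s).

f(x) = x³ - 2x - 5
f'(x) = 3x² - 2
x₀ = 2.1

Newton-Raphson formula: x_{n+1} = x_n - f(x_n)/f'(x_n)

Iteration 1:
  f(2.100000) = 0.061000
  f'(2.100000) = 11.230000
  x_1 = 2.100000 - 0.061000/11.230000 = 2.094568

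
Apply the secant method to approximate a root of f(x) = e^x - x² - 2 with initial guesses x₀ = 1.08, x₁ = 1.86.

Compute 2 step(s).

f(x) = e^x - x² - 2
x₀ = 1.08, x₁ = 1.86

Secant formula: x_{n+1} = x_n - f(x_n)(x_n - x_{n-1})/(f(x_n) - f(x_{n-1}))

Iteration 1:
  f(1.080000) = -0.221720
  f(1.860000) = 0.964137
  x_2 = 1.860000 - 0.964137×(1.860000 - 1.080000)/(0.964137 - (-0.221720))
       = 1.225837
Iteration 2:
  f(1.860000) = 0.964137
  f(1.225837) = -0.095660
  x_3 = 1.225837 - (-0.095660)×(1.225837 - 1.860000)/(-0.095660 - 0.964137)
       = 1.283078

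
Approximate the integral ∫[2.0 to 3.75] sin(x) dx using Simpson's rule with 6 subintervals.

f(x) = sin(x)
a = 2.0, b = 3.75, n = 6
h = (b - a)/n = 0.291667

Simpson's rule: (h/3)[f(x₀) + 4f(x₁) + 2f(x₂) + ... + f(xₙ)]

x_0 = 2.0000, f(x_0) = 0.909297, coefficient = 1
x_1 = 2.2917, f(x_1) = 0.751232, coefficient = 4
x_2 = 2.5833, f(x_2) = 0.529711, coefficient = 2
x_3 = 2.8750, f(x_3) = 0.263446, coefficient = 4
x_4 = 3.1667, f(x_4) = -0.025071, coefficient = 2
x_5 = 3.4583, f(x_5) = -0.311471, coefficient = 4
x_6 = 3.7500, f(x_6) = -0.571561, coefficient = 1

I ≈ (0.291667/3) × 4.159841 = 0.404429
Exact value: 0.404413
Error: 0.000016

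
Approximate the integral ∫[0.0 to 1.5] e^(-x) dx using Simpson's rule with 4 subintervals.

f(x) = e^(-x)
a = 0.0, b = 1.5, n = 4
h = (b - a)/n = 0.375000

Simpson's rule: (h/3)[f(x₀) + 4f(x₁) + 2f(x₂) + ... + f(xₙ)]

x_0 = 0.0000, f(x_0) = 1.000000, coefficient = 1
x_1 = 0.3750, f(x_1) = 0.687289, coefficient = 4
x_2 = 0.7500, f(x_2) = 0.472367, coefficient = 2
x_3 = 1.1250, f(x_3) = 0.324652, coefficient = 4
x_4 = 1.5000, f(x_4) = 0.223130, coefficient = 1

I ≈ (0.375000/3) × 6.215630 = 0.776954
Exact value: 0.776870
Error: 0.000084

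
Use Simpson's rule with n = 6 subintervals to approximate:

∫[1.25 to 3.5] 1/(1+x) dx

f(x) = 1/(1+x)
a = 1.25, b = 3.5, n = 6
h = (b - a)/n = 0.375000

Simpson's rule: (h/3)[f(x₀) + 4f(x₁) + 2f(x₂) + ... + f(xₙ)]

x_0 = 1.2500, f(x_0) = 0.444444, coefficient = 1
x_1 = 1.6250, f(x_1) = 0.380952, coefficient = 4
x_2 = 2.0000, f(x_2) = 0.333333, coefficient = 2
x_3 = 2.3750, f(x_3) = 0.296296, coefficient = 4
x_4 = 2.7500, f(x_4) = 0.266667, coefficient = 2
x_5 = 3.1250, f(x_5) = 0.242424, coefficient = 4
x_6 = 3.5000, f(x_6) = 0.222222, coefficient = 1

I ≈ (0.375000/3) × 5.545358 = 0.693170
Exact value: 0.693147
Error: 0.000023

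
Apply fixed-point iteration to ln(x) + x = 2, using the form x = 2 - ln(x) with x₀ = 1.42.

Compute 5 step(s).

Equation: ln(x) + x = 2
Fixed-point form: x = 2 - ln(x)
x₀ = 1.42

x_1 = g(1.420000) = 1.649343
x_2 = g(1.649343) = 1.499623
x_3 = g(1.499623) = 1.594786
x_4 = g(1.594786) = 1.533260
x_5 = g(1.533260) = 1.572604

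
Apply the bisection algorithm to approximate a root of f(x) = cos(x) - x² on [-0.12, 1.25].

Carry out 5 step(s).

f(x) = cos(x) - x²
Initial interval: [-0.12, 1.25]

Iteration 1:
  c_1 = (-0.120000 + 1.250000)/2 = 0.565000
  f(c_1) = f(0.565000) = 0.525364
  f(a) × f(c) ≥ 0, new interval: [0.565000, 1.250000]
Iteration 2:
  c_2 = (0.565000 + 1.250000)/2 = 0.907500
  f(c_2) = f(0.907500) = -0.207839
  f(a) × f(c) < 0, new interval: [0.565000, 0.907500]
Iteration 3:
  c_3 = (0.565000 + 0.907500)/2 = 0.736250
  f(c_3) = f(0.736250) = 0.198928
  f(a) × f(c) ≥ 0, new interval: [0.736250, 0.907500]
Iteration 4:
  c_4 = (0.736250 + 0.907500)/2 = 0.821875
  f(c_4) = f(0.821875) = 0.005371
  f(a) × f(c) ≥ 0, new interval: [0.821875, 0.907500]
Iteration 5:
  c_5 = (0.821875 + 0.907500)/2 = 0.864687
  f(c_5) = f(0.864687) = -0.098807
  f(a) × f(c) < 0, new interval: [0.821875, 0.864687]

After 5 iteration(s), the approximation is c_5 = 0.864687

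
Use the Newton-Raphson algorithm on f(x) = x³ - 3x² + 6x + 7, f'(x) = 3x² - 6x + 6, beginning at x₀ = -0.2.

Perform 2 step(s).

f(x) = x³ - 3x² + 6x + 7
f'(x) = 3x² - 6x + 6
x₀ = -0.2

Newton-Raphson formula: x_{n+1} = x_n - f(x_n)/f'(x_n)

Iteration 1:
  f(-0.200000) = 5.672000
  f'(-0.200000) = 7.320000
  x_1 = -0.200000 - 5.672000/7.320000 = -0.974863
Iteration 2:
  f(-0.974863) = -2.626726
  f'(-0.974863) = 14.700256
  x_2 = -0.974863 - (-2.626726)/14.700256 = -0.796178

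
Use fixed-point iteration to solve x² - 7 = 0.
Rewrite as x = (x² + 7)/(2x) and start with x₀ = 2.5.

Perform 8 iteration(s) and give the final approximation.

Equation: x² - 7 = 0
Fixed-point form: x = (x² + 7)/(2x)
x₀ = 2.5

x_1 = g(2.500000) = 2.650000
x_2 = g(2.650000) = 2.645755
x_3 = g(2.645755) = 2.645751
x_4 = g(2.645751) = 2.645751
x_5 = g(2.645751) = 2.645751
x_6 = g(2.645751) = 2.645751
x_7 = g(2.645751) = 2.645751
x_8 = g(2.645751) = 2.645751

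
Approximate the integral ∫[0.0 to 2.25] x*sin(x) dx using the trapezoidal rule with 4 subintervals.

f(x) = x*sin(x)
a = 0.0, b = 2.25, n = 4
h = (b - a)/n = 0.562500

Trapezoidal rule: (h/2)[f(x₀) + 2f(x₁) + 2f(x₂) + ... + f(xₙ)]

x_0 = 0.0000, f(x_0) = 0.000000, coefficient = 1
x_1 = 0.5625, f(x_1) = 0.299983, coefficient = 2
x_2 = 1.1250, f(x_2) = 1.015051, coefficient = 2
x_3 = 1.6875, f(x_3) = 1.676021, coefficient = 2
x_4 = 2.2500, f(x_4) = 1.750665, coefficient = 1

I ≈ (0.562500/2) × 7.732775 = 2.174843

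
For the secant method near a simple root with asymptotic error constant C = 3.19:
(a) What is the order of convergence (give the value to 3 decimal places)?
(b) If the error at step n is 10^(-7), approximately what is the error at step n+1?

(a) Secant method has superlinear convergence with order φ = (1+√5)/2 ≈ 1.618.
    This means |e_{n+1}| ≈ C|e_n|^1.618.

(b) With |e_n| = 10^(-7) and C = 3.19:
    |e_{n+1}| ≈ 3.19 × (10^(-7))^1.618 = 3.19 × 10^(-11.33)

(a) ≈ 1.618 (golden ratio); (b) |e_{n+1}| ≈ 1.505e-11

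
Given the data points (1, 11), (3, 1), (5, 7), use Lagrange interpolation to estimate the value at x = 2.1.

Lagrange interpolation formula:
P(x) = Σ yᵢ × Lᵢ(x)
where Lᵢ(x) = Π_{j≠i} (x - xⱼ)/(xᵢ - xⱼ)

L_0(2.1) = (2.1 - 3)/(1 - 3) × (2.1 - 5)/(1 - 5) = 0.326250
L_1(2.1) = (2.1 - 1)/(3 - 1) × (2.1 - 5)/(3 - 5) = 0.797500
L_2(2.1) = (2.1 - 1)/(5 - 1) × (2.1 - 3)/(5 - 3) = -0.123750

P(2.1) = 11×L_0(2.1) + 1×L_1(2.1) + 7×L_2(2.1)
P(2.1) = 3.520000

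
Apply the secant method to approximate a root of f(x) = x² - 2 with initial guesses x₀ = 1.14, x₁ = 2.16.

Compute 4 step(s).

f(x) = x² - 2
x₀ = 1.14, x₁ = 2.16

Secant formula: x_{n+1} = x_n - f(x_n)(x_n - x_{n-1})/(f(x_n) - f(x_{n-1}))

Iteration 1:
  f(1.140000) = -0.700400
  f(2.160000) = 2.665600
  x_2 = 2.160000 - 2.665600×(2.160000 - 1.140000)/(2.665600 - (-0.700400))
       = 1.352242
Iteration 2:
  f(2.160000) = 2.665600
  f(1.352242) = -0.171440
  x_3 = 1.352242 - (-0.171440)×(1.352242 - 2.160000)/(-0.171440 - 2.665600)
       = 1.401055
Iteration 3:
  f(1.352242) = -0.171440
  f(1.401055) = -0.037046
  x_4 = 1.401055 - (-0.037046)×(1.401055 - 1.352242)/(-0.037046 - (-0.171440))
       = 1.414510
Iteration 4:
  f(1.401055) = -0.037046
  f(1.414510) = 0.000838
  x_5 = 1.414510 - 0.000838×(1.414510 - 1.401055)/(0.000838 - (-0.037046))
       = 1.414212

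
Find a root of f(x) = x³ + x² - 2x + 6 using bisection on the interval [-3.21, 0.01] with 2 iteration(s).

f(x) = x³ + x² - 2x + 6
Initial interval: [-3.21, 0.01]

Iteration 1:
  c_1 = (-3.210000 + 0.010000)/2 = -1.600000
  f(c_1) = f(-1.600000) = 7.664000
  f(a) × f(c) < 0, new interval: [-3.210000, -1.600000]
Iteration 2:
  c_2 = (-3.210000 + (-1.600000))/2 = -2.405000
  f(c_2) = f(-2.405000) = 2.683445
  f(a) × f(c) < 0, new interval: [-3.210000, -2.405000]

After 2 iteration(s), the approximation is c_2 = -2.405000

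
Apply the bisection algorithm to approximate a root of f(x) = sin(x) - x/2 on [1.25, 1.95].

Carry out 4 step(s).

f(x) = sin(x) - x/2
Initial interval: [1.25, 1.95]

Iteration 1:
  c_1 = (1.250000 + 1.950000)/2 = 1.600000
  f(c_1) = f(1.600000) = 0.199574
  f(a) × f(c) ≥ 0, new interval: [1.600000, 1.950000]
Iteration 2:
  c_2 = (1.600000 + 1.950000)/2 = 1.775000
  f(c_2) = f(1.775000) = 0.091723
  f(a) × f(c) ≥ 0, new interval: [1.775000, 1.950000]
Iteration 3:
  c_3 = (1.775000 + 1.950000)/2 = 1.862500
  f(c_3) = f(1.862500) = 0.026505
  f(a) × f(c) ≥ 0, new interval: [1.862500, 1.950000]
Iteration 4:
  c_4 = (1.862500 + 1.950000)/2 = 1.906250
  f(c_4) = f(1.906250) = -0.008864
  f(a) × f(c) < 0, new interval: [1.862500, 1.906250]

After 4 iteration(s), the approximation is c_4 = 1.906250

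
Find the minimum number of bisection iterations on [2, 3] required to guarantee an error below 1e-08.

We need (b-a)/2^n ≤ 1e-08
(3 - 2)/2^n ≤ 1e-08
1/2^n ≤ 1e-08
2^n ≥ 100000000
n ≥ log₂(100000000) = 26.58
n ≥ 27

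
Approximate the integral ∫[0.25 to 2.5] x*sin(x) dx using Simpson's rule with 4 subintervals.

f(x) = x*sin(x)
a = 0.25, b = 2.5, n = 4
h = (b - a)/n = 0.562500

Simpson's rule: (h/3)[f(x₀) + 4f(x₁) + 2f(x₂) + ... + f(xₙ)]

x_0 = 0.2500, f(x_0) = 0.061851, coefficient = 1
x_1 = 0.8125, f(x_1) = 0.589882, coefficient = 4
x_2 = 1.3750, f(x_2) = 1.348728, coefficient = 2
x_3 = 1.9375, f(x_3) = 1.808684, coefficient = 4
x_4 = 2.5000, f(x_4) = 1.496180, coefficient = 1

I ≈ (0.562500/3) × 13.849751 = 2.596828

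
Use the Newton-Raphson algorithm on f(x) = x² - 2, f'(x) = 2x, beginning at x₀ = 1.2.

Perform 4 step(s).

f(x) = x² - 2
f'(x) = 2x
x₀ = 1.2

Newton-Raphson formula: x_{n+1} = x_n - f(x_n)/f'(x_n)

Iteration 1:
  f(1.200000) = -0.560000
  f'(1.200000) = 2.400000
  x_1 = 1.200000 - (-0.560000)/2.400000 = 1.433333
Iteration 2:
  f(1.433333) = 0.054444
  f'(1.433333) = 2.866667
  x_2 = 1.433333 - 0.054444/2.866667 = 1.414341
Iteration 3:
  f(1.414341) = 0.000361
  f'(1.414341) = 2.828682
  x_3 = 1.414341 - 0.000361/2.828682 = 1.414214
Iteration 4:
  f(1.414214) = 0.000000
  f'(1.414214) = 2.828427
  x_4 = 1.414214 - 0.000000/2.828427 = 1.414214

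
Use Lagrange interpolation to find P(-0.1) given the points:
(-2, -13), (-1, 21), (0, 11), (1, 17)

Lagrange interpolation formula:
P(x) = Σ yᵢ × Lᵢ(x)
where Lᵢ(x) = Π_{j≠i} (x - xⱼ)/(xᵢ - xⱼ)

L_0(-0.1) = (-0.1 - (-1))/(-2 - (-1)) × (-0.1 - 0)/(-2 - 0) × (-0.1 - 1)/(-2 - 1) = -0.016500
L_1(-0.1) = (-0.1 - (-2))/(-1 - (-2)) × (-0.1 - 0)/(-1 - 0) × (-0.1 - 1)/(-1 - 1) = 0.104500
L_2(-0.1) = (-0.1 - (-2))/(0 - (-2)) × (-0.1 - (-1))/(0 - (-1)) × (-0.1 - 1)/(0 - 1) = 0.940500
L_3(-0.1) = (-0.1 - (-2))/(1 - (-2)) × (-0.1 - (-1))/(1 - (-1)) × (-0.1 - 0)/(1 - 0) = -0.028500

P(-0.1) = (-13)×L_0(-0.1) + 21×L_1(-0.1) + 11×L_2(-0.1) + 17×L_3(-0.1)
P(-0.1) = 12.270000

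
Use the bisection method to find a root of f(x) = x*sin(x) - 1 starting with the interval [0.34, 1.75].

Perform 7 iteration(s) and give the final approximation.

f(x) = x*sin(x) - 1
Initial interval: [0.34, 1.75]

Iteration 1:
  c_1 = (0.340000 + 1.750000)/2 = 1.045000
  f(c_1) = f(1.045000) = -0.096154
  f(a) × f(c) ≥ 0, new interval: [1.045000, 1.750000]
Iteration 2:
  c_2 = (1.045000 + 1.750000)/2 = 1.397500
  f(c_2) = f(1.397500) = 0.376568
  f(a) × f(c) < 0, new interval: [1.045000, 1.397500]
Iteration 3:
  c_3 = (1.045000 + 1.397500)/2 = 1.221250
  f(c_3) = f(1.221250) = 0.147399
  f(a) × f(c) < 0, new interval: [1.045000, 1.221250]
Iteration 4:
  c_4 = (1.045000 + 1.221250)/2 = 1.133125
  f(c_4) = f(1.133125) = 0.026318
  f(a) × f(c) < 0, new interval: [1.045000, 1.133125]
Iteration 5:
  c_5 = (1.045000 + 1.133125)/2 = 1.089062
  f(c_5) = f(1.089062) = -0.034880
  f(a) × f(c) ≥ 0, new interval: [1.089062, 1.133125]
Iteration 6:
  c_6 = (1.089062 + 1.133125)/2 = 1.111094
  f(c_6) = f(1.111094) = -0.004255
  f(a) × f(c) ≥ 0, new interval: [1.111094, 1.133125]
Iteration 7:
  c_7 = (1.111094 + 1.133125)/2 = 1.122109
  f(c_7) = f(1.122109) = 0.011040
  f(a) × f(c) < 0, new interval: [1.111094, 1.122109]

After 7 iteration(s), the approximation is c_7 = 1.122109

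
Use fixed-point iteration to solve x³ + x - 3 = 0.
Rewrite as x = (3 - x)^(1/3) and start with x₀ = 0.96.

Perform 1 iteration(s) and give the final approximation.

Equation: x³ + x - 3 = 0
Fixed-point form: x = (3 - x)^(1/3)
x₀ = 0.96

x_1 = g(0.960000) = 1.268265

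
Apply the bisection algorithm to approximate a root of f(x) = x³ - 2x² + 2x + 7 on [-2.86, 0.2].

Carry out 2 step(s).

f(x) = x³ - 2x² + 2x + 7
Initial interval: [-2.86, 0.2]

Iteration 1:
  c_1 = (-2.860000 + 0.200000)/2 = -1.330000
  f(c_1) = f(-1.330000) = -1.550437
  f(a) × f(c) ≥ 0, new interval: [-1.330000, 0.200000]
Iteration 2:
  c_2 = (-1.330000 + 0.200000)/2 = -0.565000
  f(c_2) = f(-0.565000) = 5.051188
  f(a) × f(c) < 0, new interval: [-1.330000, -0.565000]

After 2 iteration(s), the approximation is c_2 = -0.565000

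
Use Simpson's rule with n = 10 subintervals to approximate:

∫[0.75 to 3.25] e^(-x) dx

f(x) = e^(-x)
a = 0.75, b = 3.25, n = 10
h = (b - a)/n = 0.250000

Simpson's rule: (h/3)[f(x₀) + 4f(x₁) + 2f(x₂) + ... + f(xₙ)]

x_0 = 0.7500, f(x_0) = 0.472367, coefficient = 1
x_1 = 1.0000, f(x_1) = 0.367879, coefficient = 4
x_2 = 1.2500, f(x_2) = 0.286505, coefficient = 2
x_3 = 1.5000, f(x_3) = 0.223130, coefficient = 4
x_4 = 1.7500, f(x_4) = 0.173774, coefficient = 2
x_5 = 2.0000, f(x_5) = 0.135335, coefficient = 4
x_6 = 2.2500, f(x_6) = 0.105399, coefficient = 2
x_7 = 2.5000, f(x_7) = 0.082085, coefficient = 4
x_8 = 2.7500, f(x_8) = 0.063928, coefficient = 2
x_9 = 3.0000, f(x_9) = 0.049787, coefficient = 4
x_10 = 3.2500, f(x_10) = 0.038774, coefficient = 1

I ≈ (0.250000/3) × 5.203220 = 0.433602
Exact value: 0.433592
Error: 0.000009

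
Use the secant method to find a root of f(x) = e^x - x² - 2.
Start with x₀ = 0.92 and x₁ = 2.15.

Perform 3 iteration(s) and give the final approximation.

f(x) = e^x - x² - 2
x₀ = 0.92, x₁ = 2.15

Secant formula: x_{n+1} = x_n - f(x_n)(x_n - x_{n-1})/(f(x_n) - f(x_{n-1}))

Iteration 1:
  f(0.920000) = -0.337110
  f(2.150000) = 1.962358
  x_2 = 2.150000 - 1.962358×(2.150000 - 0.920000)/(1.962358 - (-0.337110))
       = 1.100322
Iteration 2:
  f(2.150000) = 1.962358
  f(1.100322) = -0.205575
  x_3 = 1.100322 - (-0.205575)×(1.100322 - 2.150000)/(-0.205575 - 1.962358)
       = 1.199858
Iteration 3:
  f(1.100322) = -0.205575
  f(1.199858) = -0.120014
  x_4 = 1.199858 - (-0.120014)×(1.199858 - 1.100322)/(-0.120014 - (-0.205575))
       = 1.339474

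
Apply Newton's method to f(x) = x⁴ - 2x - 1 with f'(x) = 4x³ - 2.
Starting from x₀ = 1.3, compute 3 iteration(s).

f(x) = x⁴ - 2x - 1
f'(x) = 4x³ - 2
x₀ = 1.3

Newton-Raphson formula: x_{n+1} = x_n - f(x_n)/f'(x_n)

Iteration 1:
  f(1.300000) = -0.743900
  f'(1.300000) = 6.788000
  x_1 = 1.300000 - (-0.743900)/6.788000 = 1.409590
Iteration 2:
  f(1.409590) = 0.128771
  f'(1.409590) = 9.203116
  x_2 = 1.409590 - 0.128771/9.203116 = 1.395598
Iteration 3:
  f(1.395598) = 0.002319
  f'(1.395598) = 8.872799
  x_3 = 1.395598 - 0.002319/8.872799 = 1.395337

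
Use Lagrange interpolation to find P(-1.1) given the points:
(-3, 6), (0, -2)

Lagrange interpolation formula:
P(x) = Σ yᵢ × Lᵢ(x)
where Lᵢ(x) = Π_{j≠i} (x - xⱼ)/(xᵢ - xⱼ)

L_0(-1.1) = (-1.1 - 0)/(-3 - 0) = 0.366667
L_1(-1.1) = (-1.1 - (-3))/(0 - (-3)) = 0.633333

P(-1.1) = 6×L_0(-1.1) + (-2)×L_1(-1.1)
P(-1.1) = 0.933333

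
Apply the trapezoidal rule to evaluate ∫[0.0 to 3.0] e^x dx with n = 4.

f(x) = e^x
a = 0.0, b = 3.0, n = 4
h = (b - a)/n = 0.750000

Trapezoidal rule: (h/2)[f(x₀) + 2f(x₁) + 2f(x₂) + ... + f(xₙ)]

x_0 = 0.0000, f(x_0) = 1.000000, coefficient = 1
x_1 = 0.7500, f(x_1) = 2.117000, coefficient = 2
x_2 = 1.5000, f(x_2) = 4.481689, coefficient = 2
x_3 = 2.2500, f(x_3) = 9.487736, coefficient = 2
x_4 = 3.0000, f(x_4) = 20.085537, coefficient = 1

I ≈ (0.750000/2) × 53.258387 = 19.971895
Exact value: 19.085537
Error: 0.886358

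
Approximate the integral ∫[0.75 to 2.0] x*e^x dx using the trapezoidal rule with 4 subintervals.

f(x) = x*e^x
a = 0.75, b = 2.0, n = 4
h = (b - a)/n = 0.312500

Trapezoidal rule: (h/2)[f(x₀) + 2f(x₁) + 2f(x₂) + ... + f(xₙ)]

x_0 = 0.7500, f(x_0) = 1.587750, coefficient = 1
x_1 = 1.0625, f(x_1) = 3.074446, coefficient = 2
x_2 = 1.3750, f(x_2) = 5.438230, coefficient = 2
x_3 = 1.6875, f(x_3) = 9.122539, coefficient = 2
x_4 = 2.0000, f(x_4) = 14.778112, coefficient = 1

I ≈ (0.312500/2) × 51.636292 = 8.068171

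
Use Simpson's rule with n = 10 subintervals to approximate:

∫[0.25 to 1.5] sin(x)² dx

f(x) = sin(x)²
a = 0.25, b = 1.5, n = 10
h = (b - a)/n = 0.125000

Simpson's rule: (h/3)[f(x₀) + 4f(x₁) + 2f(x₂) + ... + f(xₙ)]

x_0 = 0.2500, f(x_0) = 0.061209, coefficient = 1
x_1 = 0.3750, f(x_1) = 0.134156, coefficient = 4
x_2 = 0.5000, f(x_2) = 0.229849, coefficient = 2
x_3 = 0.6250, f(x_3) = 0.342339, coefficient = 4
x_4 = 0.7500, f(x_4) = 0.464631, coefficient = 2
x_5 = 0.8750, f(x_5) = 0.589123, coefficient = 4
x_6 = 1.0000, f(x_6) = 0.708073, coefficient = 2
x_7 = 1.1250, f(x_7) = 0.814087, coefficient = 4
x_8 = 1.2500, f(x_8) = 0.900572, coefficient = 2
x_9 = 1.3750, f(x_9) = 0.962151, coefficient = 4
x_10 = 1.5000, f(x_10) = 0.994996, coefficient = 1

I ≈ (0.125000/3) × 17.029878 = 0.709578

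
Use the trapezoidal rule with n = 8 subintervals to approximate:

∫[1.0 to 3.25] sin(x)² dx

f(x) = sin(x)²
a = 1.0, b = 3.25, n = 8
h = (b - a)/n = 0.281250

Trapezoidal rule: (h/2)[f(x₀) + 2f(x₁) + 2f(x₂) + ... + f(xₙ)]

x_0 = 1.0000, f(x_0) = 0.708073, coefficient = 1
x_1 = 1.2812, f(x_1) = 0.918480, coefficient = 2
x_2 = 1.5625, f(x_2) = 0.999931, coefficient = 2
x_3 = 1.8438, f(x_3) = 0.927328, coefficient = 2
x_4 = 2.1250, f(x_4) = 0.723044, coefficient = 2
x_5 = 2.4062, f(x_5) = 0.450028, coefficient = 2
x_6 = 2.6875, f(x_6) = 0.192411, coefficient = 2
x_7 = 2.9688, f(x_7) = 0.029578, coefficient = 2
x_8 = 3.2500, f(x_8) = 0.011706, coefficient = 1

I ≈ (0.281250/2) × 9.201381 = 1.293944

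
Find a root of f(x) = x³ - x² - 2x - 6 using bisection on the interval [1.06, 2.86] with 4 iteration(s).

f(x) = x³ - x² - 2x - 6
Initial interval: [1.06, 2.86]

Iteration 1:
  c_1 = (1.060000 + 2.860000)/2 = 1.960000
  f(c_1) = f(1.960000) = -6.232064
  f(a) × f(c) ≥ 0, new interval: [1.960000, 2.860000]
Iteration 2:
  c_2 = (1.960000 + 2.860000)/2 = 2.410000
  f(c_2) = f(2.410000) = -2.630579
  f(a) × f(c) ≥ 0, new interval: [2.410000, 2.860000]
Iteration 3:
  c_3 = (2.410000 + 2.860000)/2 = 2.635000
  f(c_3) = f(2.635000) = 0.082173
  f(a) × f(c) < 0, new interval: [2.410000, 2.635000]
Iteration 4:
  c_4 = (2.410000 + 2.635000)/2 = 2.522500
  f(c_4) = f(2.522500) = -1.357323
  f(a) × f(c) ≥ 0, new interval: [2.522500, 2.635000]

After 4 iteration(s), the approximation is c_4 = 2.522500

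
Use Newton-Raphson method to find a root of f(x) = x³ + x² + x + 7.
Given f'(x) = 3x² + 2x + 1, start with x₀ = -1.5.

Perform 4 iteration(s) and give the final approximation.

f(x) = x³ + x² + x + 7
f'(x) = 3x² + 2x + 1
x₀ = -1.5

Newton-Raphson formula: x_{n+1} = x_n - f(x_n)/f'(x_n)

Iteration 1:
  f(-1.500000) = 4.375000
  f'(-1.500000) = 4.750000
  x_1 = -1.500000 - 4.375000/4.750000 = -2.421053
Iteration 2:
  f(-2.421053) = -3.750547
  f'(-2.421053) = 13.742382
  x_2 = -2.421053 - (-3.750547)/13.742382 = -2.148134
Iteration 3:
  f(-2.148134) = -0.446179
  f'(-2.148134) = 10.547175
  x_3 = -2.148134 - (-0.446179)/10.547175 = -2.105831
Iteration 4:
  f(-2.105831) = -0.009667
  f'(-2.105831) = 10.091913
  x_4 = -2.105831 - (-0.009667)/10.091913 = -2.104873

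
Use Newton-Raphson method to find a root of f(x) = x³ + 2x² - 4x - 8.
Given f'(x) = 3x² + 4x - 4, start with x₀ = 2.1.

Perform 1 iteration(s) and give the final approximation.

f(x) = x³ + 2x² - 4x - 8
f'(x) = 3x² + 4x - 4
x₀ = 2.1

Newton-Raphson formula: x_{n+1} = x_n - f(x_n)/f'(x_n)

Iteration 1:
  f(2.100000) = 1.681000
  f'(2.100000) = 17.630000
  x_1 = 2.100000 - 1.681000/17.630000 = 2.004651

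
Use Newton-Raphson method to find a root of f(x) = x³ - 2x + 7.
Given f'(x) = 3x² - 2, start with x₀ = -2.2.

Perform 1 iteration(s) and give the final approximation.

f(x) = x³ - 2x + 7
f'(x) = 3x² - 2
x₀ = -2.2

Newton-Raphson formula: x_{n+1} = x_n - f(x_n)/f'(x_n)

Iteration 1:
  f(-2.200000) = 0.752000
  f'(-2.200000) = 12.520000
  x_1 = -2.200000 - 0.752000/12.520000 = -2.260064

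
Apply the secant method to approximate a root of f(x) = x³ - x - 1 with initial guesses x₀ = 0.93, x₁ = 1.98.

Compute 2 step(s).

f(x) = x³ - x - 1
x₀ = 0.93, x₁ = 1.98

Secant formula: x_{n+1} = x_n - f(x_n)(x_n - x_{n-1})/(f(x_n) - f(x_{n-1}))

Iteration 1:
  f(0.930000) = -1.125643
  f(1.980000) = 4.782392
  x_2 = 1.980000 - 4.782392×(1.980000 - 0.930000)/(4.782392 - (-1.125643))
       = 1.130054
Iteration 2:
  f(1.980000) = 4.782392
  f(1.130054) = -0.686951
  x_3 = 1.130054 - (-0.686951)×(1.130054 - 1.980000)/(-0.686951 - 4.782392)
       = 1.236807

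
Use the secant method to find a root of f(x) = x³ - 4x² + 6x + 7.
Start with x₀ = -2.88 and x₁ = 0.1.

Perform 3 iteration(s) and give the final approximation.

f(x) = x³ - 4x² + 6x + 7
x₀ = -2.88, x₁ = 0.1

Secant formula: x_{n+1} = x_n - f(x_n)(x_n - x_{n-1})/(f(x_n) - f(x_{n-1}))

Iteration 1:
  f(-2.880000) = -67.345472
  f(0.100000) = 7.561000
  x_2 = 0.100000 - 7.561000×(0.100000 - (-2.880000))/(7.561000 - (-67.345472))
       = -0.200799
Iteration 2:
  f(0.100000) = 7.561000
  f(-0.200799) = 5.625830
  x_3 = -0.200799 - 5.625830×(-0.200799 - 0.100000)/(5.625830 - 7.561000)
       = -1.075266
Iteration 3:
  f(-0.200799) = 5.625830
  f(-1.075266) = -5.319608
  x_4 = -1.075266 - (-5.319608)×(-1.075266 - (-0.200799))/(-5.319608 - 5.625830)
       = -0.650265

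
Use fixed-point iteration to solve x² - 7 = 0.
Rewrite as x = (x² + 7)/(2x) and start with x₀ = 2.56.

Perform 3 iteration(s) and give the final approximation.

Equation: x² - 7 = 0
Fixed-point form: x = (x² + 7)/(2x)
x₀ = 2.56

x_1 = g(2.560000) = 2.647187
x_2 = g(2.647187) = 2.645752
x_3 = g(2.645752) = 2.645751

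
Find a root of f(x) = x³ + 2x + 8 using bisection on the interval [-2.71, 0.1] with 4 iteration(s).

f(x) = x³ + 2x + 8
Initial interval: [-2.71, 0.1]

Iteration 1:
  c_1 = (-2.710000 + 0.100000)/2 = -1.305000
  f(c_1) = f(-1.305000) = 3.167552
  f(a) × f(c) < 0, new interval: [-2.710000, -1.305000]
Iteration 2:
  c_2 = (-2.710000 + (-1.305000))/2 = -2.007500
  f(c_2) = f(-2.007500) = -4.105338
  f(a) × f(c) ≥ 0, new interval: [-2.007500, -1.305000]
Iteration 3:
  c_3 = (-2.007500 + (-1.305000))/2 = -1.656250
  f(c_3) = f(-1.656250) = 0.144135
  f(a) × f(c) < 0, new interval: [-2.007500, -1.656250]
Iteration 4:
  c_4 = (-2.007500 + (-1.656250))/2 = -1.831875
  f(c_4) = f(-1.831875) = -1.811094
  f(a) × f(c) ≥ 0, new interval: [-1.831875, -1.656250]

After 4 iteration(s), the approximation is c_4 = -1.831875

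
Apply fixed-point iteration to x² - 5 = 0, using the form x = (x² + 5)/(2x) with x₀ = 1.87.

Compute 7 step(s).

Equation: x² - 5 = 0
Fixed-point form: x = (x² + 5)/(2x)
x₀ = 1.87

x_1 = g(1.870000) = 2.271898
x_2 = g(2.271898) = 2.236351
x_3 = g(2.236351) = 2.236068
x_4 = g(2.236068) = 2.236068
x_5 = g(2.236068) = 2.236068
x_6 = g(2.236068) = 2.236068
x_7 = g(2.236068) = 2.236068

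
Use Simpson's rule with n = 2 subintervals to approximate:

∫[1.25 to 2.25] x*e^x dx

f(x) = x*e^x
a = 1.25, b = 2.25, n = 2
h = (b - a)/n = 0.500000

Simpson's rule: (h/3)[f(x₀) + 4f(x₁) + 2f(x₂) + ... + f(xₙ)]

x_0 = 1.2500, f(x_0) = 4.362929, coefficient = 1
x_1 = 1.7500, f(x_1) = 10.070555, coefficient = 4
x_2 = 2.2500, f(x_2) = 21.347406, coefficient = 1

I ≈ (0.500000/3) × 65.992553 = 10.998759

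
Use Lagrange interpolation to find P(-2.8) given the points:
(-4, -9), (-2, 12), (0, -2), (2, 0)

Lagrange interpolation formula:
P(x) = Σ yᵢ × Lᵢ(x)
where Lᵢ(x) = Π_{j≠i} (x - xⱼ)/(xᵢ - xⱼ)

L_0(-2.8) = (-2.8 - (-2))/(-4 - (-2)) × (-2.8 - 0)/(-4 - 0) × (-2.8 - 2)/(-4 - 2) = 0.224000
L_1(-2.8) = (-2.8 - (-4))/(-2 - (-4)) × (-2.8 - 0)/(-2 - 0) × (-2.8 - 2)/(-2 - 2) = 1.008000
L_2(-2.8) = (-2.8 - (-4))/(0 - (-4)) × (-2.8 - (-2))/(0 - (-2)) × (-2.8 - 2)/(0 - 2) = -0.288000
L_3(-2.8) = (-2.8 - (-4))/(2 - (-4)) × (-2.8 - (-2))/(2 - (-2)) × (-2.8 - 0)/(2 - 0) = 0.056000

P(-2.8) = (-9)×L_0(-2.8) + 12×L_1(-2.8) + (-2)×L_2(-2.8) + 0×L_3(-2.8)
P(-2.8) = 10.656000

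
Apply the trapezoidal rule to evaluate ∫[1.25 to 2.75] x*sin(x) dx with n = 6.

f(x) = x*sin(x)
a = 1.25, b = 2.75, n = 6
h = (b - a)/n = 0.250000

Trapezoidal rule: (h/2)[f(x₀) + 2f(x₁) + 2f(x₂) + ... + f(xₙ)]

x_0 = 1.2500, f(x_0) = 1.186231, coefficient = 1
x_1 = 1.5000, f(x_1) = 1.496242, coefficient = 2
x_2 = 1.7500, f(x_2) = 1.721975, coefficient = 2
x_3 = 2.0000, f(x_3) = 1.818595, coefficient = 2
x_4 = 2.2500, f(x_4) = 1.750665, coefficient = 2
x_5 = 2.5000, f(x_5) = 1.496180, coefficient = 2
x_6 = 2.7500, f(x_6) = 1.049568, coefficient = 1

I ≈ (0.250000/2) × 18.803114 = 2.350389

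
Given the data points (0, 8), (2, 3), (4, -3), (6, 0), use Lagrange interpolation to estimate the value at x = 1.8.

Lagrange interpolation formula:
P(x) = Σ yᵢ × Lᵢ(x)
where Lᵢ(x) = Π_{j≠i} (x - xⱼ)/(xᵢ - xⱼ)

L_0(1.8) = (1.8 - 2)/(0 - 2) × (1.8 - 4)/(0 - 4) × (1.8 - 6)/(0 - 6) = 0.038500
L_1(1.8) = (1.8 - 0)/(2 - 0) × (1.8 - 4)/(2 - 4) × (1.8 - 6)/(2 - 6) = 1.039500
L_2(1.8) = (1.8 - 0)/(4 - 0) × (1.8 - 2)/(4 - 2) × (1.8 - 6)/(4 - 6) = -0.094500
L_3(1.8) = (1.8 - 0)/(6 - 0) × (1.8 - 2)/(6 - 2) × (1.8 - 4)/(6 - 4) = 0.016500

P(1.8) = 8×L_0(1.8) + 3×L_1(1.8) + (-3)×L_2(1.8) + 0×L_3(1.8)
P(1.8) = 3.710000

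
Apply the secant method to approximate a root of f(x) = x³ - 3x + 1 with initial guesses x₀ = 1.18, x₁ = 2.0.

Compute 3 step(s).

f(x) = x³ - 3x + 1
x₀ = 1.18, x₁ = 2.0

Secant formula: x_{n+1} = x_n - f(x_n)(x_n - x_{n-1})/(f(x_n) - f(x_{n-1}))

Iteration 1:
  f(1.180000) = -0.896968
  f(2.000000) = 3.000000
  x_2 = 2.000000 - 3.000000×(2.000000 - 1.180000)/(3.000000 - (-0.896968))
       = 1.368740
Iteration 2:
  f(2.000000) = 3.000000
  f(1.368740) = -0.541955
  x_3 = 1.368740 - (-0.541955)×(1.368740 - 2.000000)/(-0.541955 - 3.000000)
       = 1.465329
Iteration 3:
  f(1.368740) = -0.541955
  f(1.465329) = -0.249648
  x_4 = 1.465329 - (-0.249648)×(1.465329 - 1.368740)/(-0.249648 - (-0.541955))
       = 1.547822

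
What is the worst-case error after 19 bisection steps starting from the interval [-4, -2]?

Bisection error bound: |error| ≤ (b-a)/2^n
|error| ≤ (-2 - (-4))/2^19 = 2/2^19
|error| ≤ 0.0000038147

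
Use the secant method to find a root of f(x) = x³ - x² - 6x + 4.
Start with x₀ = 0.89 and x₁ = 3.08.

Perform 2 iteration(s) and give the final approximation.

f(x) = x³ - x² - 6x + 4
x₀ = 0.89, x₁ = 3.08

Secant formula: x_{n+1} = x_n - f(x_n)(x_n - x_{n-1})/(f(x_n) - f(x_{n-1}))

Iteration 1:
  f(0.890000) = -1.427131
  f(3.080000) = 5.251712
  x_2 = 3.080000 - 5.251712×(3.080000 - 0.890000)/(5.251712 - (-1.427131))
       = 1.357958
Iteration 2:
  f(3.080000) = 5.251712
  f(1.357958) = -3.487655
  x_3 = 1.357958 - (-3.487655)×(1.357958 - 3.080000)/(-3.487655 - 5.251712)
       = 2.045180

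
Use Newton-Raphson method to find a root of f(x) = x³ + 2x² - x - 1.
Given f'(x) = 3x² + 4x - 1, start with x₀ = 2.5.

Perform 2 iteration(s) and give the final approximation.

f(x) = x³ + 2x² - x - 1
f'(x) = 3x² + 4x - 1
x₀ = 2.5

Newton-Raphson formula: x_{n+1} = x_n - f(x_n)/f'(x_n)

Iteration 1:
  f(2.500000) = 24.625000
  f'(2.500000) = 27.750000
  x_1 = 2.500000 - 24.625000/27.750000 = 1.612613
Iteration 2:
  f(1.612613) = 6.782057
  f'(1.612613) = 13.252009
  x_2 = 1.612613 - 6.782057/13.252009 = 1.100837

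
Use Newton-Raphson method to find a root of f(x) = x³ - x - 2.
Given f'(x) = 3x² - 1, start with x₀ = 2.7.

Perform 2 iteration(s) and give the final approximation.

f(x) = x³ - x - 2
f'(x) = 3x² - 1
x₀ = 2.7

Newton-Raphson formula: x_{n+1} = x_n - f(x_n)/f'(x_n)

Iteration 1:
  f(2.700000) = 14.983000
  f'(2.700000) = 20.870000
  x_1 = 2.700000 - 14.983000/20.870000 = 1.982080
Iteration 2:
  f(1.982080) = 3.804796
  f'(1.982080) = 10.785918
  x_2 = 1.982080 - 3.804796/10.785918 = 1.629324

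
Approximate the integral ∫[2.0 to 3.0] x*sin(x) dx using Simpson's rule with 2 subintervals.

f(x) = x*sin(x)
a = 2.0, b = 3.0, n = 2
h = (b - a)/n = 0.500000

Simpson's rule: (h/3)[f(x₀) + 4f(x₁) + 2f(x₂) + ... + f(xₙ)]

x_0 = 2.0000, f(x_0) = 1.818595, coefficient = 1
x_1 = 2.5000, f(x_1) = 1.496180, coefficient = 4
x_2 = 3.0000, f(x_2) = 0.423360, coefficient = 1

I ≈ (0.500000/3) × 8.226676 = 1.371113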